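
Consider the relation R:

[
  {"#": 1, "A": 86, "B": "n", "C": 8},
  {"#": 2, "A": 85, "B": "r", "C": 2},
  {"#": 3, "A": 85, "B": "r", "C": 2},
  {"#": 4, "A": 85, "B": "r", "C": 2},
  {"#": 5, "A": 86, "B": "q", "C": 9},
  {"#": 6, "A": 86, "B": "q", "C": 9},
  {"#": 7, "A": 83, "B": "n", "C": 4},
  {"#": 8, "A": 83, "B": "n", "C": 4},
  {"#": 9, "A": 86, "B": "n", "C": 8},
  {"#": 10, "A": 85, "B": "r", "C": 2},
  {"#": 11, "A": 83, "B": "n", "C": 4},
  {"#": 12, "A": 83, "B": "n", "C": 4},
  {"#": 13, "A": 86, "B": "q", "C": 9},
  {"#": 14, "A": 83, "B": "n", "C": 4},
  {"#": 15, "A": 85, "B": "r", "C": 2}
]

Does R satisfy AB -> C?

Yes

(A=86, B=n): rows 1, 9 → C = 8, 8 ✓
(A=85, B=r): rows 2, 3, 4, 10, 15 → C = 2, 2, 2, 2, 2 ✓
(A=86, B=q): rows 5, 6, 13 → C = 9, 9, 9 ✓
(A=83, B=n): rows 7, 8, 11, 12, 14 → C = 4, 4, 4, 4, 4 ✓
Every AB value is associated with a single C value, so AB -> C holds.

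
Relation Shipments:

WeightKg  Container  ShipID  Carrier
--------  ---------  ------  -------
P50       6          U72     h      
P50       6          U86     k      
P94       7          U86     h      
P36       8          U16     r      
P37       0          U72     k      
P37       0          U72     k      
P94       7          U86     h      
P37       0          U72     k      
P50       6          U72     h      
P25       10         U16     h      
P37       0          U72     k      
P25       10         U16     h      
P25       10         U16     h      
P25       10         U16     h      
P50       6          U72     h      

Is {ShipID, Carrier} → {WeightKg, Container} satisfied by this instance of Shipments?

Yes

(ShipID=U72, Carrier=h): 3 rows → {WeightKg,Container} = (P50, 6), (P50, 6), (P50, 6) ✓
(ShipID=U86, Carrier=k): 1 row → {WeightKg,Container} = (P50, 6) ✓
(ShipID=U86, Carrier=h): 2 rows → {WeightKg,Container} = (P94, 7), (P94, 7) ✓
(ShipID=U16, Carrier=r): 1 row → {WeightKg,Container} = (P36, 8) ✓
(ShipID=U72, Carrier=k): 4 rows → {WeightKg,Container} = (P37, 0), (P37, 0), (P37, 0), (P37, 0) ✓
(ShipID=U16, Carrier=h): 4 rows → {WeightKg,Container} = (P25, 10), (P25, 10), (P25, 10), (P25, 10) ✓
Every {ShipID, Carrier} value is associated with a single {WeightKg, Container} value, so {ShipID, Carrier} → {WeightKg, Container} holds.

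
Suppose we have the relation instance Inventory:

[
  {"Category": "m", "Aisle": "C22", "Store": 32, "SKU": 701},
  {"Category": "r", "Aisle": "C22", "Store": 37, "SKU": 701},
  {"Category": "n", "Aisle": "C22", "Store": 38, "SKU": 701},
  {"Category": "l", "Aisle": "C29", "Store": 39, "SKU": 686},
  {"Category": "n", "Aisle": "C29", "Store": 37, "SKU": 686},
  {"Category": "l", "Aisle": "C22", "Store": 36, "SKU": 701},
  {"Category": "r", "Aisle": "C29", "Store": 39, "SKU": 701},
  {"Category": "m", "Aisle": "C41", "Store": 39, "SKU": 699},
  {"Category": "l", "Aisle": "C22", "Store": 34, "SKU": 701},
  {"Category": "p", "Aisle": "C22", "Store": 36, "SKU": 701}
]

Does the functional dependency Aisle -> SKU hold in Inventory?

Aisle=C22: 6 rows → SKU = 701, 701, 701, 701, 701, 701 ✓
Aisle=C29: 3 rows → SKU takes values {686, 701} — violation
Aisle=C41: 1 row → SKU = 699 ✓
Two rows agree on Aisle but differ on SKU, so Aisle -> SKU does not hold.

No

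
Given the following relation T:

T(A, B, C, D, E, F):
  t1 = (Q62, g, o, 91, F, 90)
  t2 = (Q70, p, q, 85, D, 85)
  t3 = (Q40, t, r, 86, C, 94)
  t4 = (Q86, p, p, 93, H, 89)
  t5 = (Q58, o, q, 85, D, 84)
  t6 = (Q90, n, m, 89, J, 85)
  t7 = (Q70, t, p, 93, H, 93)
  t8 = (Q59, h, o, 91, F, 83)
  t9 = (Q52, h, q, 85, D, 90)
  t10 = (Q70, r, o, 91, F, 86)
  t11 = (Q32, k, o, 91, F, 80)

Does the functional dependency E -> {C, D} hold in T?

E=F: rows 1, 8, 10, 11 → {C,D} = (o, 91), (o, 91), (o, 91), (o, 91) ✓
E=D: rows 2, 5, 9 → {C,D} = (q, 85), (q, 85), (q, 85) ✓
E=C: row 3 → {C,D} = (r, 86) ✓
E=H: rows 4, 7 → {C,D} = (p, 93), (p, 93) ✓
E=J: row 6 → {C,D} = (m, 89) ✓
Every E value is associated with a single {C, D} value, so E -> {C, D} holds.

Yes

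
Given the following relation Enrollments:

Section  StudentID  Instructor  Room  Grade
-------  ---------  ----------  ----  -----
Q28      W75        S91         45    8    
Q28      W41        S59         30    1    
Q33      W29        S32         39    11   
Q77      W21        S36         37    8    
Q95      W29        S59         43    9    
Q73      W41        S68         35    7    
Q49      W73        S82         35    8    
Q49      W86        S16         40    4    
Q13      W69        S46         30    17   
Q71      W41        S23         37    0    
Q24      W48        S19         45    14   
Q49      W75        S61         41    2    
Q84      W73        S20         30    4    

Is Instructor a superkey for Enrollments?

No

Two distinct rows share Instructor=S59, so Instructor does not determine every attribute — not a superkey.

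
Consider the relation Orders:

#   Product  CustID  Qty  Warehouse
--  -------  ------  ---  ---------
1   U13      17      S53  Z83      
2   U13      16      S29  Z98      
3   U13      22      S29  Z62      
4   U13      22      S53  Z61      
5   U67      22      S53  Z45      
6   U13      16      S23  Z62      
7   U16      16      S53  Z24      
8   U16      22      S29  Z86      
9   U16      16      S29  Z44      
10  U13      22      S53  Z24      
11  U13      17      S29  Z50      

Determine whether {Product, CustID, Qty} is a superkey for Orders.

Rows 4 and 10 have the same {Product, CustID, Qty} value (Product=U13, CustID=22, Qty=S53) but are distinct tuples, so {Product, CustID, Qty} does not determine every attribute — not a superkey.

No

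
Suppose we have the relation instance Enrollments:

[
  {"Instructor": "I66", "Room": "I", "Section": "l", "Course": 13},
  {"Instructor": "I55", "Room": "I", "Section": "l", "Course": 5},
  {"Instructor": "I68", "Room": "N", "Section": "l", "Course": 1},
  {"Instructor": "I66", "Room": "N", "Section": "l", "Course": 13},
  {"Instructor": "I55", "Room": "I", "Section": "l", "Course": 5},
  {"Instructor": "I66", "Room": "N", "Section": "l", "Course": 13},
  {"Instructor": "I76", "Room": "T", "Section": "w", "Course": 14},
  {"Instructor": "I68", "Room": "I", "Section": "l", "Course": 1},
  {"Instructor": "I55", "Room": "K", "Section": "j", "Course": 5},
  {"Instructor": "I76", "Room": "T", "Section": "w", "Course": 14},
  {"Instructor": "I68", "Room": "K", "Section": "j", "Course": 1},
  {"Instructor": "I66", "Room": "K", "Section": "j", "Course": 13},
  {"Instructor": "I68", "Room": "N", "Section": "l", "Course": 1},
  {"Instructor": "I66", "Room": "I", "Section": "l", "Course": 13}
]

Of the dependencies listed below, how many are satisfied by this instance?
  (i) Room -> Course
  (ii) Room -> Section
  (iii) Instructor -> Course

2

(i) Room -> Course: Room=I: 5 rows → Course takes values {13, 5, 1} — violation; Room=N: 4 rows → Course takes values {1, 13} — violation; Room=K: 3 rows → Course takes values {5, 1, 13} — violation — fails.
(ii) Room -> Section: every LHS value maps to a single RHS value — holds.
(iii) Instructor -> Course: every LHS value maps to a single RHS value — holds.
2 of the 3 dependencies hold.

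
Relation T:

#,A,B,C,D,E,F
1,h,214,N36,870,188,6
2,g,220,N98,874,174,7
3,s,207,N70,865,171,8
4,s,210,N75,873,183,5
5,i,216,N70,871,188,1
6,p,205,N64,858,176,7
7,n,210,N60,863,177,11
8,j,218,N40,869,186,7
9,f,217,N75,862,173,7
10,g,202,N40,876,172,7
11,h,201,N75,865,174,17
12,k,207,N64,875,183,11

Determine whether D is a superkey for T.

No

Rows 3 and 11 have the same D value D=865 but are distinct tuples, so D does not determine every attribute — not a superkey.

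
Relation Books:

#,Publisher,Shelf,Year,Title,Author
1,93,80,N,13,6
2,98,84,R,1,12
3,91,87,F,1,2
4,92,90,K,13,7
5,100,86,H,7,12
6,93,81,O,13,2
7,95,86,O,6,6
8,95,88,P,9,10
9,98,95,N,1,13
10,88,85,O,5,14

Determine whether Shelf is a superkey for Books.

No

Rows 5 and 7 have the same Shelf value Shelf=86 but are distinct tuples, so Shelf does not determine every attribute — not a superkey.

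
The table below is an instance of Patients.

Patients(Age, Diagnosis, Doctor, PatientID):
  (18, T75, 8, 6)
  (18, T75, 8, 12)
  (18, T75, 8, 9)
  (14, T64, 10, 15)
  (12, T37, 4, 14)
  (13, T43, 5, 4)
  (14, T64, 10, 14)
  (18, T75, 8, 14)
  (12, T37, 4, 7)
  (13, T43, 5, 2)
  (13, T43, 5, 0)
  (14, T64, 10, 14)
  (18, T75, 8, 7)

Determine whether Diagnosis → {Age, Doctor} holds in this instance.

Yes

Diagnosis=T75: 5 rows → {Age,Doctor} = (18, 8), (18, 8), (18, 8), (18, 8), (18, 8) ✓
Diagnosis=T64: 3 rows → {Age,Doctor} = (14, 10), (14, 10), (14, 10) ✓
Diagnosis=T37: 2 rows → {Age,Doctor} = (12, 4), (12, 4) ✓
Diagnosis=T43: 3 rows → {Age,Doctor} = (13, 5), (13, 5), (13, 5) ✓
Every Diagnosis value is associated with a single {Age, Doctor} value, so Diagnosis → {Age, Doctor} holds.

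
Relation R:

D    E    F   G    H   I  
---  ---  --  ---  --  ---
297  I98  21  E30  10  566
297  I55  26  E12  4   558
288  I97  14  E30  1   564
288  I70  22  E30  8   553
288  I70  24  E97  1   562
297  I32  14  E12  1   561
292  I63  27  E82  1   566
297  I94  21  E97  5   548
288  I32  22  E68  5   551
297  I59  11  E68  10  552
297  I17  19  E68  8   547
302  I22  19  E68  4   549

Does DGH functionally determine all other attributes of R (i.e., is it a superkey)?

Yes

All 12 rows have distinct DGH values, so DGH → (all attributes) holds and DGH is a superkey.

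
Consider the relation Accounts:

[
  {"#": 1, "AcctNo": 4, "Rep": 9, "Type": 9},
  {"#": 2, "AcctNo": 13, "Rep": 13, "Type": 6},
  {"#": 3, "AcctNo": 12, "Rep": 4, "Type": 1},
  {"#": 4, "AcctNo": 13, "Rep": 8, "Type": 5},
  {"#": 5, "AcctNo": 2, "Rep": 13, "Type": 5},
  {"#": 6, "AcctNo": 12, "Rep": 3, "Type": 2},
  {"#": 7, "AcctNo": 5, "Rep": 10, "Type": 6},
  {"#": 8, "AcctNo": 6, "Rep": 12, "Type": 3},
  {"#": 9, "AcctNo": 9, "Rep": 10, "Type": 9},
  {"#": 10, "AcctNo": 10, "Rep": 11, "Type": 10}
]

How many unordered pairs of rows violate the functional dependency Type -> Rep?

3

Type=9: violating pairs (1,9) — 1 pair.
Type=6: violating pairs (2,7) — 1 pair.
Type=5: violating pairs (4,5) — 1 pair.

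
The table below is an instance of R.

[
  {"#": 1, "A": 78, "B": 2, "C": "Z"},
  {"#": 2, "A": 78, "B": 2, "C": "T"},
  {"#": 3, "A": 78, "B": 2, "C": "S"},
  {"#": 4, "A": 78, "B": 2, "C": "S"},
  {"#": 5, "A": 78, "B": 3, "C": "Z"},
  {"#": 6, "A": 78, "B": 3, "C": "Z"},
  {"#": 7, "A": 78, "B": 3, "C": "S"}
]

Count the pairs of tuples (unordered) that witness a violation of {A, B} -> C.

(A=78, B=2): violating pairs (1,2), (1,3), (1,4), (2,3), (2,4) — 5 pairs.
(A=78, B=3): violating pairs (5,7), (6,7) — 2 pairs.

7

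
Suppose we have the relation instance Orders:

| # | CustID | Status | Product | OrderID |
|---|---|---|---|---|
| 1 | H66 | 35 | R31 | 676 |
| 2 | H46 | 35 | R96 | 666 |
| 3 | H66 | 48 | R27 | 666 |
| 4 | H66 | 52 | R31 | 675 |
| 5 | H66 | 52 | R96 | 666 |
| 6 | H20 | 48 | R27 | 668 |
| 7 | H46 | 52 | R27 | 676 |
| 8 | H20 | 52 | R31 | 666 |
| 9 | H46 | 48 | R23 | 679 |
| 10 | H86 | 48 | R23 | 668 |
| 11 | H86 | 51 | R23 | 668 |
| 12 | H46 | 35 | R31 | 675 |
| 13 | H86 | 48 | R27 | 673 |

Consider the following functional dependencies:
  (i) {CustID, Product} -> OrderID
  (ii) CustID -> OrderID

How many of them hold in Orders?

(i) {CustID, Product} -> OrderID: (CustID=H66, Product=R31): rows 1, 4 → OrderID takes values {676, 675} — violation — fails.
(ii) CustID -> OrderID: CustID=H66: rows 1, 3, 4, 5 → OrderID takes values {676, 666, 675} — violation; CustID=H46: rows 2, 7, 9, 12 → OrderID takes values {666, 676, 679, 675} — violation; CustID=H20: rows 6, 8 → OrderID takes values {668, 666} — violation; CustID=H86: rows 10, 11, 13 → OrderID takes values {668, 673} — violation — fails.
None of the 2 dependencies hold.

0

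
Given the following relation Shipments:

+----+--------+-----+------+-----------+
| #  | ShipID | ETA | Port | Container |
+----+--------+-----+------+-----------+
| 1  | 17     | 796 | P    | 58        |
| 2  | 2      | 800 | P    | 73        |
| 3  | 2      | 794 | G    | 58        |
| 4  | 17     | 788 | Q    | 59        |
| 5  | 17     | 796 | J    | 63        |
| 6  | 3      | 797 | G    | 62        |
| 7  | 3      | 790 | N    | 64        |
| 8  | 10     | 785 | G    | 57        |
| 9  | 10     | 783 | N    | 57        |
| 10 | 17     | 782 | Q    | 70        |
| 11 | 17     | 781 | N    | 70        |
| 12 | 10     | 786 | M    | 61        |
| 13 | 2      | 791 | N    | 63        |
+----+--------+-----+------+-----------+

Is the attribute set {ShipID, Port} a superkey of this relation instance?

No

Rows 4 and 10 have the same {ShipID, Port} value (ShipID=17, Port=Q) but are distinct tuples, so {ShipID, Port} does not determine every attribute — not a superkey.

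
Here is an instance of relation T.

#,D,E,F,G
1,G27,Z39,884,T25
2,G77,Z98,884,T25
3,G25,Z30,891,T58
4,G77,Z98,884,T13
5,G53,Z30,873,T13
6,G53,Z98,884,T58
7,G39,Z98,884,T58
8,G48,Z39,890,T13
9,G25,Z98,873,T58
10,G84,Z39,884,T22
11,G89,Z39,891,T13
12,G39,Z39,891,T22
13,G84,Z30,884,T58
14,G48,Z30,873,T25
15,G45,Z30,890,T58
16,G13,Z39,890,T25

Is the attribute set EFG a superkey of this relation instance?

Rows 6 and 7 have the same EFG value (E=Z98, F=884, G=T58) but are distinct tuples, so EFG does not determine every attribute — not a superkey.

No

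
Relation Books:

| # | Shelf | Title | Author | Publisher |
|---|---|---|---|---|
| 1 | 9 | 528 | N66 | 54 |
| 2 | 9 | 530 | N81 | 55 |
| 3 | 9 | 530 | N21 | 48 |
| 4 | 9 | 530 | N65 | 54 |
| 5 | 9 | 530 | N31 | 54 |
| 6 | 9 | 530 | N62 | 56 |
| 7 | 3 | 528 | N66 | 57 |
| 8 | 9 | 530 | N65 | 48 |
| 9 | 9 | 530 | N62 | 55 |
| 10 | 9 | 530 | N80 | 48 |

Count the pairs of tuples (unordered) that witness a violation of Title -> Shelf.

1

Title=528: violating pairs (1,7) — 1 pair.
Title=530: all 8 rows agree on Shelf — 0 pairs.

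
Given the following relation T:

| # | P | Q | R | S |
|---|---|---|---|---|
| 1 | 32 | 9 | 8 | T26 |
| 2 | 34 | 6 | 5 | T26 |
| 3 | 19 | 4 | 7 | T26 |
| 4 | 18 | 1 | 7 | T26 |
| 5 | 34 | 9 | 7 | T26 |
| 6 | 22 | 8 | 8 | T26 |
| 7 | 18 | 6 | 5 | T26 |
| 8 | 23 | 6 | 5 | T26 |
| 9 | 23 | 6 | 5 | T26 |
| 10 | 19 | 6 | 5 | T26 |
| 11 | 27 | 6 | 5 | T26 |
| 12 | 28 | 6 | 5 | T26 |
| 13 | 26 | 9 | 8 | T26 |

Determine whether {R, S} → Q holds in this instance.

(R=8, S=T26): rows 1, 6, 13 → Q takes values {9, 8} — violation
(R=5, S=T26): rows 2, 7, 8, 9, 10, 11, 12 → Q = 6, 6, 6, 6, 6, 6, 6 ✓
(R=7, S=T26): rows 3, 4, 5 → Q takes values {4, 1, 9} — violation
Two rows agree on {R, S} but differ on Q, so {R, S} → Q does not hold.

No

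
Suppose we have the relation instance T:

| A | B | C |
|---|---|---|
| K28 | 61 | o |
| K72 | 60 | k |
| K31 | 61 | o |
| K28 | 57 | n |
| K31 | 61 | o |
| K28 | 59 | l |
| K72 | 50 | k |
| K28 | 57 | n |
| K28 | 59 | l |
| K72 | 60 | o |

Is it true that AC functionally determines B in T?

No

(A=K28, C=o): 1 row → B = 61 ✓
(A=K72, C=k): 2 rows → B takes values {60, 50} — violation
(A=K31, C=o): 2 rows → B = 61, 61 ✓
(A=K28, C=n): 2 rows → B = 57, 57 ✓
(A=K28, C=l): 2 rows → B = 59, 59 ✓
(A=K72, C=o): 1 row → B = 60 ✓
Two rows agree on AC but differ on B, so AC -> B does not hold.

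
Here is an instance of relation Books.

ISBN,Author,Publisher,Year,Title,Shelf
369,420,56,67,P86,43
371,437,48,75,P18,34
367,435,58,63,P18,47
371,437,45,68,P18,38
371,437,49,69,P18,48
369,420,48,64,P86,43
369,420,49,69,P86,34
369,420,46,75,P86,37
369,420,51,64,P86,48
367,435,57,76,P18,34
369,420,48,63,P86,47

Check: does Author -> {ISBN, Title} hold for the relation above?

Yes

Author=420: 6 rows → {ISBN,Title} = (369, P86), (369, P86), (369, P86), (369, P86), (369, P86), (369, P86) ✓
Author=437: 3 rows → {ISBN,Title} = (371, P18), (371, P18), (371, P18) ✓
Author=435: 2 rows → {ISBN,Title} = (367, P18), (367, P18) ✓
Every Author value is associated with a single {ISBN, Title} value, so Author -> {ISBN, Title} holds.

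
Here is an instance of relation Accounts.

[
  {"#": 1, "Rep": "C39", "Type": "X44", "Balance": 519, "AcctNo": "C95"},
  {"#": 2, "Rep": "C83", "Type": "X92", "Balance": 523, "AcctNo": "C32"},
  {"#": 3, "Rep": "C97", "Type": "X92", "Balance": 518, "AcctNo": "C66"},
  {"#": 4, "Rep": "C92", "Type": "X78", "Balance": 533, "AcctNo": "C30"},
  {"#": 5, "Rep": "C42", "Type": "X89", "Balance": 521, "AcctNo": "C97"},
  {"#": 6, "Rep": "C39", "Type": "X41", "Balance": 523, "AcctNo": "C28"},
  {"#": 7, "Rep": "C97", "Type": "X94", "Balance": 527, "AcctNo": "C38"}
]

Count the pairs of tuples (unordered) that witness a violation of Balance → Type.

1

Balance=523: violating pairs (2,6) — 1 pair.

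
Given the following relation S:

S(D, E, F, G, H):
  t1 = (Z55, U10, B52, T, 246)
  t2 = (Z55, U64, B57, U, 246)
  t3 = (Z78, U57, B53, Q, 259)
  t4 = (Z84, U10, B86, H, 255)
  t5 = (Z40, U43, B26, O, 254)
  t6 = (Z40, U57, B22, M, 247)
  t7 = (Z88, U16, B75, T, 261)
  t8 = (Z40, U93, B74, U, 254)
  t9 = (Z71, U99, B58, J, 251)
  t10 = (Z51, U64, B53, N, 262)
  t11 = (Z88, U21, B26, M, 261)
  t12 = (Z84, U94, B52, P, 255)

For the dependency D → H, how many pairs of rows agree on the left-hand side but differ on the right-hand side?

2

D=Z55: all 2 rows agree on H — 0 pairs.
D=Z84: all 2 rows agree on H — 0 pairs.
D=Z40: violating pairs (5,6), (6,8) — 2 pairs.
D=Z88: all 2 rows agree on H — 0 pairs.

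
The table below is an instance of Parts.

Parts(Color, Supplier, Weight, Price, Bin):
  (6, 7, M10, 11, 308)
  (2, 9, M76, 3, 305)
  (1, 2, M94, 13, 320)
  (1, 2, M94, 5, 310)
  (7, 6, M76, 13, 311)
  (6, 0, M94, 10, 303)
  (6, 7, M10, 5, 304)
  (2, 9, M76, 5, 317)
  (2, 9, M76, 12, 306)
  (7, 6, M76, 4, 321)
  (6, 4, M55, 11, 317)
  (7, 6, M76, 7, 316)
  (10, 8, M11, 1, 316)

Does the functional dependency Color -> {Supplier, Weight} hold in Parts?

Color=6: 4 rows → {Supplier,Weight} takes values {(7, M10), (0, M94), (4, M55)} — violation
Color=2: 3 rows → {Supplier,Weight} = (9, M76), (9, M76), (9, M76) ✓
Color=1: 2 rows → {Supplier,Weight} = (2, M94), (2, M94) ✓
Color=7: 3 rows → {Supplier,Weight} = (6, M76), (6, M76), (6, M76) ✓
Color=10: 1 row → {Supplier,Weight} = (8, M11) ✓
Two rows agree on Color but differ on {Supplier, Weight}, so Color -> {Supplier, Weight} does not hold.

No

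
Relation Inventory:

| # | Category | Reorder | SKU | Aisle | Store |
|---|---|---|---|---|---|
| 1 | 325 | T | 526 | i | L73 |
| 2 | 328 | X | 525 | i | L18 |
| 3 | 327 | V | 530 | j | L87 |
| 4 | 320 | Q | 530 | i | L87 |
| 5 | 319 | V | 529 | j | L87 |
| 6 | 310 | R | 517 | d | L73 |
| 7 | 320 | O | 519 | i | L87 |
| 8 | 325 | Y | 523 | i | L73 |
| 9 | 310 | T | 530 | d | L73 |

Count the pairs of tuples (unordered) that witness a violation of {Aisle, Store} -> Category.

(Aisle=i, Store=L73): all 2 rows agree on Category — 0 pairs.
(Aisle=j, Store=L87): violating pairs (3,5) — 1 pair.
(Aisle=i, Store=L87): all 2 rows agree on Category — 0 pairs.
(Aisle=d, Store=L73): all 2 rows agree on Category — 0 pairs.

1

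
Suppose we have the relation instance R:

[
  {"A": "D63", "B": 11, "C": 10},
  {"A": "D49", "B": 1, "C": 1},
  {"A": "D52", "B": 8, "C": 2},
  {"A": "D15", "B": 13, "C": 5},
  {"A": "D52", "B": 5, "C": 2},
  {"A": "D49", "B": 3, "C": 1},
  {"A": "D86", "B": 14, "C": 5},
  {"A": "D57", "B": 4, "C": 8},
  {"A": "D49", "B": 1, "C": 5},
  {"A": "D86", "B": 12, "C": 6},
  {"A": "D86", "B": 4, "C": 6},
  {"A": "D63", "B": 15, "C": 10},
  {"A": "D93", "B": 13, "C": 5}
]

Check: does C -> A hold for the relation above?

C=10: 2 rows → A = D63, D63 ✓
C=1: 2 rows → A = D49, D49 ✓
C=2: 2 rows → A = D52, D52 ✓
C=5: 4 rows → A takes values {D15, D86, D49, D93} — violation
C=8: 1 row → A = D57 ✓
C=6: 2 rows → A = D86, D86 ✓
Two rows agree on C but differ on A, so C -> A does not hold.

No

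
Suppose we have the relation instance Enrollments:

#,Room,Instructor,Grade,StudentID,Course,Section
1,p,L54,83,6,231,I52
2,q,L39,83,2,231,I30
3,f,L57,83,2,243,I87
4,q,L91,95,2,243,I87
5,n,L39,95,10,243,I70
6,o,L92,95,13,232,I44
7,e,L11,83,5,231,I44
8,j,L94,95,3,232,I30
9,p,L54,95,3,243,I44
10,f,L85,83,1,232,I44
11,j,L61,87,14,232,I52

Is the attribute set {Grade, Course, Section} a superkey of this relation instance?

All 11 rows have distinct {Grade, Course, Section} values, so {Grade, Course, Section} → (all attributes) holds and {Grade, Course, Section} is a superkey.

Yes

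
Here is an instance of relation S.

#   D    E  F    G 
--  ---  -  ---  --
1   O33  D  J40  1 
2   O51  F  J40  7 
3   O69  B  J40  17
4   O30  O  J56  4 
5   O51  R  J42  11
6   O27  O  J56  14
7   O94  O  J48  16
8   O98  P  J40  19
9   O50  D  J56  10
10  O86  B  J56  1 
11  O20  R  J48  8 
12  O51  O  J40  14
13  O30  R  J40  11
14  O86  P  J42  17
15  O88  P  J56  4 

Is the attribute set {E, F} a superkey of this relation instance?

Rows 4 and 6 have the same {E, F} value (E=O, F=J56) but are distinct tuples, so {E, F} does not determine every attribute — not a superkey.

No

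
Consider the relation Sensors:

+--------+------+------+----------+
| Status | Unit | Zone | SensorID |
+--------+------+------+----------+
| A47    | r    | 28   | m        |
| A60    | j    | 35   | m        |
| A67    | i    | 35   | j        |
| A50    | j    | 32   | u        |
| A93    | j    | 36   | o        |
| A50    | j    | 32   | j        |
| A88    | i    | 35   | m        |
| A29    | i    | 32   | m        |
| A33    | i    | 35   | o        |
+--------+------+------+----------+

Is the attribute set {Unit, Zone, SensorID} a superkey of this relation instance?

Yes

All 9 rows have distinct {Unit, Zone, SensorID} values, so {Unit, Zone, SensorID} → (all attributes) holds and {Unit, Zone, SensorID} is a superkey.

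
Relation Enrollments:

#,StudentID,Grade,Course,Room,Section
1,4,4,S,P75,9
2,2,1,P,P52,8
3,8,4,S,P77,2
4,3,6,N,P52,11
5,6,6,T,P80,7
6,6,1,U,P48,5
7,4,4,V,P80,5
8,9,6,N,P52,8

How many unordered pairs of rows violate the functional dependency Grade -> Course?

Grade=4: violating pairs (1,7), (3,7) — 2 pairs.
Grade=1: violating pairs (2,6) — 1 pair.
Grade=6: violating pairs (4,5), (5,8) — 2 pairs.

5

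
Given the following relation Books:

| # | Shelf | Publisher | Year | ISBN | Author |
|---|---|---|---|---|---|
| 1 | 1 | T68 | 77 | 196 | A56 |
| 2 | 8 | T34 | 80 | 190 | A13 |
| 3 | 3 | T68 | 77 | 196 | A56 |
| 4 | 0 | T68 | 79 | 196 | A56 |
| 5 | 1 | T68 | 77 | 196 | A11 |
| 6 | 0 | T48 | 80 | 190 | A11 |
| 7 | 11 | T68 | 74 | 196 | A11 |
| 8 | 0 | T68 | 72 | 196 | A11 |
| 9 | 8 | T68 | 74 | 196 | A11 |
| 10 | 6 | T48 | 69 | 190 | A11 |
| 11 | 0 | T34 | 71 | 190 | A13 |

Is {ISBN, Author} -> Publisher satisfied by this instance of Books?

Yes

(ISBN=196, Author=A56): rows 1, 3, 4 → Publisher = T68, T68, T68 ✓
(ISBN=190, Author=A13): rows 2, 11 → Publisher = T34, T34 ✓
(ISBN=196, Author=A11): rows 5, 7, 8, 9 → Publisher = T68, T68, T68, T68 ✓
(ISBN=190, Author=A11): rows 6, 10 → Publisher = T48, T48 ✓
Every {ISBN, Author} value is associated with a single Publisher value, so {ISBN, Author} -> Publisher holds.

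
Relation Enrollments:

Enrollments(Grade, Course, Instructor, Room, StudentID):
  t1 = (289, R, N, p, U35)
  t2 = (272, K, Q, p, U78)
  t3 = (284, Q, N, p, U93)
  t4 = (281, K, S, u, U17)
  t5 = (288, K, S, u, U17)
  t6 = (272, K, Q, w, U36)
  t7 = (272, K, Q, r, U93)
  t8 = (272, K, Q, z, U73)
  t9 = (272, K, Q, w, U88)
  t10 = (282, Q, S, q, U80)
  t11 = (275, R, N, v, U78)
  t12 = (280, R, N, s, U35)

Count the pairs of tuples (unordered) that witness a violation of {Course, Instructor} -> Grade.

(Course=R, Instructor=N): violating pairs (1,11), (1,12), (11,12) — 3 pairs.
(Course=K, Instructor=Q): all 5 rows agree on Grade — 0 pairs.
(Course=K, Instructor=S): violating pairs (4,5) — 1 pair.

4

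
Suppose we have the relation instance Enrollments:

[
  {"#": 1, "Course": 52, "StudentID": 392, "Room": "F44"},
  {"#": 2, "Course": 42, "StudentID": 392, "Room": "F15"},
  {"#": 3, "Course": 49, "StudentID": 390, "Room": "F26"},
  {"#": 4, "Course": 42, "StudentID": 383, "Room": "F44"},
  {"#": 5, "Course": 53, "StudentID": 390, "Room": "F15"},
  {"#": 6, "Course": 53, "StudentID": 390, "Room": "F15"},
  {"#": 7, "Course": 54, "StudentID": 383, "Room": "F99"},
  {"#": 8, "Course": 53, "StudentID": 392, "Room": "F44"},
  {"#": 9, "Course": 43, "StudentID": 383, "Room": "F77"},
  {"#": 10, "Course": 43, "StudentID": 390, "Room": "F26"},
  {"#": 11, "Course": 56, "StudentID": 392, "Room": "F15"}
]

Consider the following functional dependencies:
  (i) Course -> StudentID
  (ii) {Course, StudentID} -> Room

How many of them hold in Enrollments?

1

(i) Course -> StudentID: Course=42: rows 2, 4 → StudentID takes values {392, 383} — violation; Course=53: rows 5, 6, 8 → StudentID takes values {390, 392} — violation; Course=43: rows 9, 10 → StudentID takes values {383, 390} — violation — fails.
(ii) {Course, StudentID} -> Room: every LHS value maps to a single RHS value — holds.
1 of the 2 dependencies holds.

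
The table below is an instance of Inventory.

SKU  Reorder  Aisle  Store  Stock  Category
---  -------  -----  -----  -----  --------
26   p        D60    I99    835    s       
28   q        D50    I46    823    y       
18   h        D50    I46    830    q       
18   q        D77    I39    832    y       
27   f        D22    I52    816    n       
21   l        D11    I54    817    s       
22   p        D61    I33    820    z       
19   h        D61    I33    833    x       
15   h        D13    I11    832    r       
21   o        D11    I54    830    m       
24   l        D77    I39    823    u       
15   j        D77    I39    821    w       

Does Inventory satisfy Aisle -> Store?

Aisle=D60: 1 row → Store = I99 ✓
Aisle=D50: 2 rows → Store = I46, I46 ✓
Aisle=D77: 3 rows → Store = I39, I39, I39 ✓
Aisle=D22: 1 row → Store = I52 ✓
Aisle=D11: 2 rows → Store = I54, I54 ✓
Aisle=D61: 2 rows → Store = I33, I33 ✓
Aisle=D13: 1 row → Store = I11 ✓
Every Aisle value is associated with a single Store value, so Aisle -> Store holds.

Yes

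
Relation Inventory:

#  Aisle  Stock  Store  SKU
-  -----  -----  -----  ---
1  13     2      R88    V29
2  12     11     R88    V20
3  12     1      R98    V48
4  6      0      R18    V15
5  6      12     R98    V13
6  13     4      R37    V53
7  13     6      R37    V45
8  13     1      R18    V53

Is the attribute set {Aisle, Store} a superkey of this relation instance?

Rows 6 and 7 have the same {Aisle, Store} value (Aisle=13, Store=R37) but are distinct tuples, so {Aisle, Store} does not determine every attribute — not a superkey.

No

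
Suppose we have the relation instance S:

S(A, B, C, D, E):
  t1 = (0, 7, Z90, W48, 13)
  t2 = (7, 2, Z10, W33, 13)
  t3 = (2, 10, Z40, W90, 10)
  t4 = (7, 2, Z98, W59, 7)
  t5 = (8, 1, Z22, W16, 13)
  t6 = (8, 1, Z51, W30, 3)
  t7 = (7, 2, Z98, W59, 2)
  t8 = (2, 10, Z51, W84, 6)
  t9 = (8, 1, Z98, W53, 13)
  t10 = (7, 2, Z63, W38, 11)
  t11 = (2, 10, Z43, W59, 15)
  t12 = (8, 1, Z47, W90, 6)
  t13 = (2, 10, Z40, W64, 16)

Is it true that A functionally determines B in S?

A=0: row 1 → B = 7 ✓
A=7: rows 2, 4, 7, 10 → B = 2, 2, 2, 2 ✓
A=2: rows 3, 8, 11, 13 → B = 10, 10, 10, 10 ✓
A=8: rows 5, 6, 9, 12 → B = 1, 1, 1, 1 ✓
Every A value is associated with a single B value, so A → B holds.

Yes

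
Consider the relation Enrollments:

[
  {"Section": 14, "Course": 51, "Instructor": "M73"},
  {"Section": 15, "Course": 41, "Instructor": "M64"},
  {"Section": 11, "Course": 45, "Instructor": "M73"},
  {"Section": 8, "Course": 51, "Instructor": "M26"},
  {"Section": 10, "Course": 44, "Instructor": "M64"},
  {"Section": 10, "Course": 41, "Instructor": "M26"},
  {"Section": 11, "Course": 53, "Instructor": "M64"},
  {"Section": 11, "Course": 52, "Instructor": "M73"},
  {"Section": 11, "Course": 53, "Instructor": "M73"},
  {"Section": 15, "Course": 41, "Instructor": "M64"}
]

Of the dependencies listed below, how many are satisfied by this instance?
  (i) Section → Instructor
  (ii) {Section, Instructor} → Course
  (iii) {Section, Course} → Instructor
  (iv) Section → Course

(i) Section → Instructor: Section=11: 4 rows → Instructor takes values {M73, M64} — violation; Section=10: 2 rows → Instructor takes values {M64, M26} — violation — fails.
(ii) {Section, Instructor} → Course: (Section=11, Instructor=M73): 3 rows → Course takes values {45, 52, 53} — violation — fails.
(iii) {Section, Course} → Instructor: (Section=11, Course=53): 2 rows → Instructor takes values {M64, M73} — violation — fails.
(iv) Section → Course: Section=11: 4 rows → Course takes values {45, 53, 52} — violation; Section=10: 2 rows → Course takes values {44, 41} — violation — fails.
None of the 4 dependencies hold.

0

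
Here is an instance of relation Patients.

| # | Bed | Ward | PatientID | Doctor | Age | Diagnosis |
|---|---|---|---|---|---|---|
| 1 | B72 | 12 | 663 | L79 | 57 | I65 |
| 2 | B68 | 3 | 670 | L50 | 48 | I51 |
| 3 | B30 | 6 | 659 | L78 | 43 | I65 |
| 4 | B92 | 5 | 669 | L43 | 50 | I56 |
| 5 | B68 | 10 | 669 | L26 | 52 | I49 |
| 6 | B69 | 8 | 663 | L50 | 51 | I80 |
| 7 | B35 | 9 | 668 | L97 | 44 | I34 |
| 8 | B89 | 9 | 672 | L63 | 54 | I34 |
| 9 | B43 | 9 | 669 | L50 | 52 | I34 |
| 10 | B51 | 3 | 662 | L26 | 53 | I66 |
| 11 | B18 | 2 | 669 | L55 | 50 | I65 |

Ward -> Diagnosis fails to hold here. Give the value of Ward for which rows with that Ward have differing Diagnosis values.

Ward=12: row 1 → Diagnosis = I65 ✓
Ward=3: rows 2, 10 → Diagnosis takes values {I51, I66} — violation
Ward=6: row 3 → Diagnosis = I65 ✓
Ward=5: row 4 → Diagnosis = I56 ✓
Ward=10: row 5 → Diagnosis = I49 ✓
Ward=8: row 6 → Diagnosis = I80 ✓
Ward=9: rows 7, 8, 9 → Diagnosis = I34, I34, I34 ✓
Ward=2: row 11 → Diagnosis = I65 ✓
The only Ward value with inconsistent Diagnosis is Ward=3.

3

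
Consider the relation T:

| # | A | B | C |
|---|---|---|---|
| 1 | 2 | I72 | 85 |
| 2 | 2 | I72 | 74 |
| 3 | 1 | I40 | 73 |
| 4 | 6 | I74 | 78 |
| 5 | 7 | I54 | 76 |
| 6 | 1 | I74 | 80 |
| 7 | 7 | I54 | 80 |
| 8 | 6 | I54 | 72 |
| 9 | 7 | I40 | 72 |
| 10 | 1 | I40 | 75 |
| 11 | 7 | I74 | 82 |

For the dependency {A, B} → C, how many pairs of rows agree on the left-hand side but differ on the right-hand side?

(A=2, B=I72): violating pairs (1,2) — 1 pair.
(A=1, B=I40): violating pairs (3,10) — 1 pair.
(A=7, B=I54): violating pairs (5,7) — 1 pair.

3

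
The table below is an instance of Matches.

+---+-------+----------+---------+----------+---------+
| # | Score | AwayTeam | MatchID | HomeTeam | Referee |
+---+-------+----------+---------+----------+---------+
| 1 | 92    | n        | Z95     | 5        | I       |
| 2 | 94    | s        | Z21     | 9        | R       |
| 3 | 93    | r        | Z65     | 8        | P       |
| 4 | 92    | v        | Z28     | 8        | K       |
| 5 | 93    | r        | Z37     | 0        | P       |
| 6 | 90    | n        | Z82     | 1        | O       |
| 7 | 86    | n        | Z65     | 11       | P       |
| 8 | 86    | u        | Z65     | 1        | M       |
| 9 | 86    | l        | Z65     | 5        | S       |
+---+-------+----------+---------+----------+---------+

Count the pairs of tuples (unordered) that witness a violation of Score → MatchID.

2

Score=92: violating pairs (1,4) — 1 pair.
Score=93: violating pairs (3,5) — 1 pair.
Score=86: all 3 rows agree on MatchID — 0 pairs.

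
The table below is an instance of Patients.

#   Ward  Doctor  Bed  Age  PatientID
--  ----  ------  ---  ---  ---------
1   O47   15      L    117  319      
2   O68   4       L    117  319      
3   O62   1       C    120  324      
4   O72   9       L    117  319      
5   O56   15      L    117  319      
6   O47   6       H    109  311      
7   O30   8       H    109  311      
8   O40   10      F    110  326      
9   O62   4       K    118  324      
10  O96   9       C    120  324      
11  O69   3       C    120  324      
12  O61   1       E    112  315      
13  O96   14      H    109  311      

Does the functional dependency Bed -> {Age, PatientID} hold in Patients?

Bed=L: rows 1, 2, 4, 5 → {Age,PatientID} = (117, 319), (117, 319), (117, 319), (117, 319) ✓
Bed=C: rows 3, 10, 11 → {Age,PatientID} = (120, 324), (120, 324), (120, 324) ✓
Bed=H: rows 6, 7, 13 → {Age,PatientID} = (109, 311), (109, 311), (109, 311) ✓
Bed=F: row 8 → {Age,PatientID} = (110, 326) ✓
Bed=K: row 9 → {Age,PatientID} = (118, 324) ✓
Bed=E: row 12 → {Age,PatientID} = (112, 315) ✓
Every Bed value is associated with a single {Age, PatientID} value, so Bed -> {Age, PatientID} holds.

Yes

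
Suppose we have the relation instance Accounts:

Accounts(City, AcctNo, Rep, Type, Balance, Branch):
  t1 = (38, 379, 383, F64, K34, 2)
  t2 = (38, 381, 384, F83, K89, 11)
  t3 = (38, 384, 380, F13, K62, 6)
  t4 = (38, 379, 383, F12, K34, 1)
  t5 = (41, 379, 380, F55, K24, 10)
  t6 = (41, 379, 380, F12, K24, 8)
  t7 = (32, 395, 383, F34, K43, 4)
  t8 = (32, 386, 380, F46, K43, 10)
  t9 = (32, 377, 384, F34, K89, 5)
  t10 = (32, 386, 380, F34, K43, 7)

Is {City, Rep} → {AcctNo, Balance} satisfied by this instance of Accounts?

(City=38, Rep=383): rows 1, 4 → {AcctNo,Balance} = (379, K34), (379, K34) ✓
(City=38, Rep=384): row 2 → {AcctNo,Balance} = (381, K89) ✓
(City=38, Rep=380): row 3 → {AcctNo,Balance} = (384, K62) ✓
(City=41, Rep=380): rows 5, 6 → {AcctNo,Balance} = (379, K24), (379, K24) ✓
(City=32, Rep=383): row 7 → {AcctNo,Balance} = (395, K43) ✓
(City=32, Rep=380): rows 8, 10 → {AcctNo,Balance} = (386, K43), (386, K43) ✓
(City=32, Rep=384): row 9 → {AcctNo,Balance} = (377, K89) ✓
Every {City, Rep} value is associated with a single {AcctNo, Balance} value, so {City, Rep} → {AcctNo, Balance} holds.

Yes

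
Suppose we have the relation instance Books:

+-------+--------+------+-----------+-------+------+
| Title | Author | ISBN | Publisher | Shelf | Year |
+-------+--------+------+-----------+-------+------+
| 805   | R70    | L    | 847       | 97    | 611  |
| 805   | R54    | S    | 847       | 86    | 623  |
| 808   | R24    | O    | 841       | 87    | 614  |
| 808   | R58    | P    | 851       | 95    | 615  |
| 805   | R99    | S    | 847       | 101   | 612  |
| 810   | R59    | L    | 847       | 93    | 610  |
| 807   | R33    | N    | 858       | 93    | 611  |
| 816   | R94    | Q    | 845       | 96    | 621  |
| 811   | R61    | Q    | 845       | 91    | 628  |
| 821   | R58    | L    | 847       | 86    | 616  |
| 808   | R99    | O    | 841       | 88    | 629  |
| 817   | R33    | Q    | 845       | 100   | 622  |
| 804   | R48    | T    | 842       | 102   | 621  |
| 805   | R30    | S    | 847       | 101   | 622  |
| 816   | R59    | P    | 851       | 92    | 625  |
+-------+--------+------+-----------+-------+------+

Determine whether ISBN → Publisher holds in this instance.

ISBN=L: 3 rows → Publisher = 847, 847, 847 ✓
ISBN=S: 3 rows → Publisher = 847, 847, 847 ✓
ISBN=O: 2 rows → Publisher = 841, 841 ✓
ISBN=P: 2 rows → Publisher = 851, 851 ✓
ISBN=N: 1 row → Publisher = 858 ✓
ISBN=Q: 3 rows → Publisher = 845, 845, 845 ✓
ISBN=T: 1 row → Publisher = 842 ✓
Every ISBN value is associated with a single Publisher value, so ISBN → Publisher holds.

Yes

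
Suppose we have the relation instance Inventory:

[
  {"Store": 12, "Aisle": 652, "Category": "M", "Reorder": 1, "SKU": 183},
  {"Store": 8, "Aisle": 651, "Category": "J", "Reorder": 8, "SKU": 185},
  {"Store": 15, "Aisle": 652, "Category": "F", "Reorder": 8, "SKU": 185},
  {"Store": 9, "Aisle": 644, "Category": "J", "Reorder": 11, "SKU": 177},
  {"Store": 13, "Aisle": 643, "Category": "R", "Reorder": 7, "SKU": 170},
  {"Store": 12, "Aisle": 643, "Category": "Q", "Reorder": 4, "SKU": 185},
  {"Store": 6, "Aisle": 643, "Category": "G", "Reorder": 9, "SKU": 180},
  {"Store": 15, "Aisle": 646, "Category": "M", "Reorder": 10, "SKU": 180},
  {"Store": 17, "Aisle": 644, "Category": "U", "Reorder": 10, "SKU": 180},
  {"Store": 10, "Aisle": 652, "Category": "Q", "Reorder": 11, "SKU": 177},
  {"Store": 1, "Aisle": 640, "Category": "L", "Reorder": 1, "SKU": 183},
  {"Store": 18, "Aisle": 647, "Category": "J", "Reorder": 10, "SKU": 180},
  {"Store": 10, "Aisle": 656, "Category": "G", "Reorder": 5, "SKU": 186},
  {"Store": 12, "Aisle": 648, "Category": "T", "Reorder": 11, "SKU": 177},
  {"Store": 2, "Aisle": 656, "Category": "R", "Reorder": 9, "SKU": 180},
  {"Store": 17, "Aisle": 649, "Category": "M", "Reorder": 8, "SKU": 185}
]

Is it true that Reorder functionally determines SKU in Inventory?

Yes

Reorder=1: 2 rows → SKU = 183, 183 ✓
Reorder=8: 3 rows → SKU = 185, 185, 185 ✓
Reorder=11: 3 rows → SKU = 177, 177, 177 ✓
Reorder=7: 1 row → SKU = 170 ✓
Reorder=4: 1 row → SKU = 185 ✓
Reorder=9: 2 rows → SKU = 180, 180 ✓
Reorder=10: 3 rows → SKU = 180, 180, 180 ✓
Reorder=5: 1 row → SKU = 186 ✓
Every Reorder value is associated with a single SKU value, so Reorder -> SKU holds.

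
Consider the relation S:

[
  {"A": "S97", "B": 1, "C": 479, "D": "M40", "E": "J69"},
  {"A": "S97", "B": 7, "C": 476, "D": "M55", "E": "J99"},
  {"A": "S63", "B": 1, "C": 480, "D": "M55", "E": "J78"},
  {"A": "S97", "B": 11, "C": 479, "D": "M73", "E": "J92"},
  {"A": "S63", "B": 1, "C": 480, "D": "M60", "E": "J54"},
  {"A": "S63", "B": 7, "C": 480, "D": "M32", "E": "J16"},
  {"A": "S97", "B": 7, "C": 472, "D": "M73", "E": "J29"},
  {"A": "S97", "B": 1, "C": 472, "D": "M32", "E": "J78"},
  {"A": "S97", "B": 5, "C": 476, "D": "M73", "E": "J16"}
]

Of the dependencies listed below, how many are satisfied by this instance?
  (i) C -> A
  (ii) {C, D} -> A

(i) C -> A: every LHS value maps to a single RHS value — holds.
(ii) {C, D} -> A: every LHS value maps to a single RHS value — holds.
2 of the 2 dependencies hold.

2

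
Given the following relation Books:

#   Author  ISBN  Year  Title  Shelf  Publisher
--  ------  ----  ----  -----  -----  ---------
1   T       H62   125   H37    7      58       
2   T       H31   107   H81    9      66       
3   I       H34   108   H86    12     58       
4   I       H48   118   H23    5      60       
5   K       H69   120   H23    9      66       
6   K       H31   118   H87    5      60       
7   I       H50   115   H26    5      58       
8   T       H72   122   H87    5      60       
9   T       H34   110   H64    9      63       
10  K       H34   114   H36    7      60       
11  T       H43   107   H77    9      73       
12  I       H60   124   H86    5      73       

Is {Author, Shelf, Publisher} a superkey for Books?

Yes

All 12 rows have distinct {Author, Shelf, Publisher} values, so {Author, Shelf, Publisher} → (all attributes) holds and {Author, Shelf, Publisher} is a superkey.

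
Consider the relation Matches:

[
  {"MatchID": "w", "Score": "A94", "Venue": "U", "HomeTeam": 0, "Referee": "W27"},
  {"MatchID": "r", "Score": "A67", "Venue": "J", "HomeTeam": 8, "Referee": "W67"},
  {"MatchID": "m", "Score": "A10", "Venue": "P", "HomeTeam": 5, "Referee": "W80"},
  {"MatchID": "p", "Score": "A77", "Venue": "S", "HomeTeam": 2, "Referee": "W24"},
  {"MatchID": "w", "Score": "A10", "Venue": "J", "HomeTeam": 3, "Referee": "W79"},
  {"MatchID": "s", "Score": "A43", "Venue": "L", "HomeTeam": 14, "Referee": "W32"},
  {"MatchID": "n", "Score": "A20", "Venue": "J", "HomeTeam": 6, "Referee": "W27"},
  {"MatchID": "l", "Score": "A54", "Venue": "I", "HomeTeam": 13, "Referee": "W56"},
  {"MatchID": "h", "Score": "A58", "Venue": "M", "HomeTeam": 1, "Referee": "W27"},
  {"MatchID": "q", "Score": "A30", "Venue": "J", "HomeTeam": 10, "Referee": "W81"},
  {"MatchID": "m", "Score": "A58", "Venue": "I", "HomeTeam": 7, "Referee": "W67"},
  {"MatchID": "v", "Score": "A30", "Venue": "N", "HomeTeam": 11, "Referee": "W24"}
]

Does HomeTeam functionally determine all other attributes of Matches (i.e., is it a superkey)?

Yes

All 12 rows have distinct HomeTeam values, so HomeTeam → (all attributes) holds and HomeTeam is a superkey.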